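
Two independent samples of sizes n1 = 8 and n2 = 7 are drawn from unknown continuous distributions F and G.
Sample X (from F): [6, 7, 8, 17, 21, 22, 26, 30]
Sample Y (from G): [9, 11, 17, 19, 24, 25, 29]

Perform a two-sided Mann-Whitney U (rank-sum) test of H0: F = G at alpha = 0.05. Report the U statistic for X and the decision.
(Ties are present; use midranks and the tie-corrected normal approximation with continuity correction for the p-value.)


Step 1: Combine and sort all 15 observations; assign midranks.
sorted (value, group): (6,X), (7,X), (8,X), (9,Y), (11,Y), (17,X), (17,Y), (19,Y), (21,X), (22,X), (24,Y), (25,Y), (26,X), (29,Y), (30,X)
ranks: 6->1, 7->2, 8->3, 9->4, 11->5, 17->6.5, 17->6.5, 19->8, 21->9, 22->10, 24->11, 25->12, 26->13, 29->14, 30->15
Step 2: Rank sum for X: R1 = 1 + 2 + 3 + 6.5 + 9 + 10 + 13 + 15 = 59.5.
Step 3: U_X = R1 - n1(n1+1)/2 = 59.5 - 8*9/2 = 59.5 - 36 = 23.5.
       U_Y = n1*n2 - U_X = 56 - 23.5 = 32.5.
Step 4: Ties are present, so use the tie-corrected normal approximation (with continuity correction) for the p-value.
Step 5: p-value = 0.643132; compare to alpha = 0.05. fail to reject H0.

U_X = 23.5, p = 0.643132, fail to reject H0 at alpha = 0.05.


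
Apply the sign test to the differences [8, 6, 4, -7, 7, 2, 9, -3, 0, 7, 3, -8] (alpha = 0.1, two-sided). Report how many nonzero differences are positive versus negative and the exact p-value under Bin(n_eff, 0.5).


Step 1: Discard zero differences. Original n = 12; n_eff = number of nonzero differences = 11.
Nonzero differences (with sign): +8, +6, +4, -7, +7, +2, +9, -3, +7, +3, -8
Step 2: Count signs: positive = 8, negative = 3.
Step 3: Under H0: P(positive) = 0.5, so the number of positives S ~ Bin(11, 0.5).
Step 4: Two-sided exact p-value = sum of Bin(11,0.5) probabilities at or below the observed probability = 0.226562.
Step 5: alpha = 0.1. fail to reject H0.

n_eff = 11, pos = 8, neg = 3, p = 0.226562, fail to reject H0.


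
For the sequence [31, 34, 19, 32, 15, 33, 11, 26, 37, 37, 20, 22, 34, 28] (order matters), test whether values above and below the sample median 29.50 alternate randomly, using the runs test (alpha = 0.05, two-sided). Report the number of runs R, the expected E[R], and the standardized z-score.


Step 1: Compute median = 29.50; label A = above, B = below.
Labels in order: AABABABBAABBAB  (n_A = 7, n_B = 7)
Step 2: Count runs R = 10.
Step 3: Under H0 (random ordering), E[R] = 2*n_A*n_B/(n_A+n_B) + 1 = 2*7*7/14 + 1 = 8.0000.
        Var[R] = 2*n_A*n_B*(2*n_A*n_B - n_A - n_B) / ((n_A+n_B)^2 * (n_A+n_B-1)) = 8232/2548 = 3.2308.
        SD[R] = 1.7974.
Step 4: Continuity-corrected z = (R - 0.5 - E[R]) / SD[R] = (10 - 0.5 - 8.0000) / 1.7974 = 0.8345.
Step 5: Two-sided p-value via normal approximation = 2*(1 - Phi(|z|)) = 0.403986.
Step 6: alpha = 0.05. fail to reject H0.

R = 10, z = 0.8345, p = 0.403986, fail to reject H0.


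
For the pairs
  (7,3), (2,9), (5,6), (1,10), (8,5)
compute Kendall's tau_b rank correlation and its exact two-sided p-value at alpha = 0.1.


Step 1: Enumerate the 10 unordered pairs (i,j) with i<j and classify each by sign(x_j-x_i) * sign(y_j-y_i).
  (1,2):dx=-5,dy=+6->D; (1,3):dx=-2,dy=+3->D; (1,4):dx=-6,dy=+7->D; (1,5):dx=+1,dy=+2->C
  (2,3):dx=+3,dy=-3->D; (2,4):dx=-1,dy=+1->D; (2,5):dx=+6,dy=-4->D; (3,4):dx=-4,dy=+4->D
  (3,5):dx=+3,dy=-1->D; (4,5):dx=+7,dy=-5->D
Step 2: C = 1, D = 9, total pairs = 10.
Step 3: tau = (C - D)/(n(n-1)/2) = (1 - 9)/10 = -0.800000.
Step 4: Exact two-sided p-value (enumerate n! = 120 permutations of y under H0): p = 0.083333.
Step 5: alpha = 0.1. reject H0.

tau_b = -0.8000 (C=1, D=9), p = 0.083333, reject H0.


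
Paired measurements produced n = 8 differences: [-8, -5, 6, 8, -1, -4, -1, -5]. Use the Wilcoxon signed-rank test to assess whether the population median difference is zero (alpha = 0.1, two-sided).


Step 1: Drop any zero differences (none here) and take |d_i|.
|d| = [8, 5, 6, 8, 1, 4, 1, 5]
Step 2: Midrank |d_i| (ties get averaged ranks).
ranks: |8|->7.5, |5|->4.5, |6|->6, |8|->7.5, |1|->1.5, |4|->3, |1|->1.5, |5|->4.5
Step 3: Attach original signs; sum ranks with positive sign and with negative sign.
W+ = 6 + 7.5 = 13.5
W- = 7.5 + 4.5 + 1.5 + 3 + 1.5 + 4.5 = 22.5
(Check: W+ + W- = 36 should equal n(n+1)/2 = 36.)
Step 4: Test statistic W = min(W+, W-) = 13.5.
Step 5: Ties in |d|, so use the tie-corrected normal approximation.
        E[W] = n(n+1)/4 = 8*9/4 = 18.
        Tie groups: |d|=1 (t=2), |d|=5 (t=2), |d|=8 (t=2); sum(t^3 - t) = 18.
        Var[W] = n(n+1)(2n+1)/24 - sum(t^3-t)/48 = 1224/24 - 18/48 = 50.625.
        z = (W - E[W]) / sqrt(Var[W]) = (13.5 - 18) / 7.1151 = -0.6325.
        Two-sided p = 2*Phi(z) = 0.527089.
Step 6: alpha = 0.1. fail to reject H0.

W+ = 13.5, W- = 22.5, W = min = 13.5, p = 0.527089, fail to reject H0.


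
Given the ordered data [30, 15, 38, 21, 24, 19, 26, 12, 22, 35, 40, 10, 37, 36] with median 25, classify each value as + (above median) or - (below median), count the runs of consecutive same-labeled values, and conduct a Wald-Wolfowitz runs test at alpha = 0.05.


Step 1: Compute median = 25; label A = above, B = below.
Labels in order: ABABBBABBAABAA  (n_A = 7, n_B = 7)
Step 2: Count runs R = 9.
Step 3: Under H0 (random ordering), E[R] = 2*n_A*n_B/(n_A+n_B) + 1 = 2*7*7/14 + 1 = 8.0000.
        Var[R] = 2*n_A*n_B*(2*n_A*n_B - n_A - n_B) / ((n_A+n_B)^2 * (n_A+n_B-1)) = 8232/2548 = 3.2308.
        SD[R] = 1.7974.
Step 4: Continuity-corrected z = (R - 0.5 - E[R]) / SD[R] = (9 - 0.5 - 8.0000) / 1.7974 = 0.2782.
Step 5: Two-sided p-value via normal approximation = 2*(1 - Phi(|z|)) = 0.780879.
Step 6: alpha = 0.05. fail to reject H0.

R = 9, z = 0.2782, p = 0.780879, fail to reject H0.


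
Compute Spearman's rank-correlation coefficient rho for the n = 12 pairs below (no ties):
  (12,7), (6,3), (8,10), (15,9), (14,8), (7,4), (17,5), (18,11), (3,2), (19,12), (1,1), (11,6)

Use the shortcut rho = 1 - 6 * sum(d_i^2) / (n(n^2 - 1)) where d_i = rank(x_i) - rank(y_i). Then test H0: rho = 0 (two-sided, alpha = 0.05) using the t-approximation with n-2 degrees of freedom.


Step 1: Rank x and y separately (midranks; no ties here).
rank(x): 12->7, 6->3, 8->5, 15->9, 14->8, 7->4, 17->10, 18->11, 3->2, 19->12, 1->1, 11->6
rank(y): 7->7, 3->3, 10->10, 9->9, 8->8, 4->4, 5->5, 11->11, 2->2, 12->12, 1->1, 6->6
Step 2: d_i = R_x(i) - R_y(i); compute d_i^2.
  (7-7)^2=0, (3-3)^2=0, (5-10)^2=25, (9-9)^2=0, (8-8)^2=0, (4-4)^2=0, (10-5)^2=25, (11-11)^2=0, (2-2)^2=0, (12-12)^2=0, (1-1)^2=0, (6-6)^2=0
sum(d^2) = 50.
Step 3: rho = 1 - 6*50 / (12*(12^2 - 1)) = 1 - 300/1716 = 0.825175.
Step 4: Under H0, t = rho * sqrt((n-2)/(1-rho^2)) = 4.6195 ~ t(10).
Step 5: Two-sided p-value from the t-distribution with 10 df = 0.000951.
Step 6: alpha = 0.05. reject H0.

rho = 0.8252, p = 0.000951, reject H0 at alpha = 0.05.


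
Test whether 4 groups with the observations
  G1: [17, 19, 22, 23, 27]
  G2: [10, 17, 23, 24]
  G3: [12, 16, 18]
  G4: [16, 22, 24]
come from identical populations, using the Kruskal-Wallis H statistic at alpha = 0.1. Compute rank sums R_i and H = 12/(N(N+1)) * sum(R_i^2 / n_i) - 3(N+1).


Step 1: Combine all N = 15 observations and assign midranks.
sorted (value, group, rank): (10,G2,1), (12,G3,2), (16,G3,3.5), (16,G4,3.5), (17,G1,5.5), (17,G2,5.5), (18,G3,7), (19,G1,8), (22,G1,9.5), (22,G4,9.5), (23,G1,11.5), (23,G2,11.5), (24,G2,13.5), (24,G4,13.5), (27,G1,15)
Step 2: Sum ranks within each group.
R_1 = 49.5 (n_1 = 5)
R_2 = 31.5 (n_2 = 4)
R_3 = 12.5 (n_3 = 3)
R_4 = 26.5 (n_4 = 3)
Step 3: H = 12/(N(N+1)) * sum(R_i^2/n_i) - 3(N+1)
     = 12/(15*16) * (49.5^2/5 + 31.5^2/4 + 12.5^2/3 + 26.5^2/3) - 3*16
     = 0.050000 * 1024.28 - 48
     = 3.213958.
Step 4: Ties present; correction factor C = 1 - 30/(15^3 - 15) = 0.991071. Corrected H = 3.213958 / 0.991071 = 3.242913.
Step 5: Under H0, H ~ chi^2(3); p-value = 0.355667.
Step 6: alpha = 0.1. fail to reject H0.

H = 3.2429, df = 3, p = 0.355667, fail to reject H0.


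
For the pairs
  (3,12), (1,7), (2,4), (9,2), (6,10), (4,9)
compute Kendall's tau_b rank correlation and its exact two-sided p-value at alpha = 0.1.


Step 1: Enumerate the 15 unordered pairs (i,j) with i<j and classify each by sign(x_j-x_i) * sign(y_j-y_i).
  (1,2):dx=-2,dy=-5->C; (1,3):dx=-1,dy=-8->C; (1,4):dx=+6,dy=-10->D; (1,5):dx=+3,dy=-2->D
  (1,6):dx=+1,dy=-3->D; (2,3):dx=+1,dy=-3->D; (2,4):dx=+8,dy=-5->D; (2,5):dx=+5,dy=+3->C
  (2,6):dx=+3,dy=+2->C; (3,4):dx=+7,dy=-2->D; (3,5):dx=+4,dy=+6->C; (3,6):dx=+2,dy=+5->C
  (4,5):dx=-3,dy=+8->D; (4,6):dx=-5,dy=+7->D; (5,6):dx=-2,dy=-1->C
Step 2: C = 7, D = 8, total pairs = 15.
Step 3: tau = (C - D)/(n(n-1)/2) = (7 - 8)/15 = -0.066667.
Step 4: Exact two-sided p-value (enumerate n! = 720 permutations of y under H0): p = 1.000000.
Step 5: alpha = 0.1. fail to reject H0.

tau_b = -0.0667 (C=7, D=8), p = 1.000000, fail to reject H0.


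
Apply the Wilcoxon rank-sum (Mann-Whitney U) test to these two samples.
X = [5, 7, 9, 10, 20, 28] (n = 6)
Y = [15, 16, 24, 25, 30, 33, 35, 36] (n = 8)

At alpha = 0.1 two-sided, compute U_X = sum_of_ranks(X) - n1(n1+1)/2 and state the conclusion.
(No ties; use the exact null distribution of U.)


Step 1: Combine and sort all 14 observations; assign midranks.
sorted (value, group): (5,X), (7,X), (9,X), (10,X), (15,Y), (16,Y), (20,X), (24,Y), (25,Y), (28,X), (30,Y), (33,Y), (35,Y), (36,Y)
ranks: 5->1, 7->2, 9->3, 10->4, 15->5, 16->6, 20->7, 24->8, 25->9, 28->10, 30->11, 33->12, 35->13, 36->14
Step 2: Rank sum for X: R1 = 1 + 2 + 3 + 4 + 7 + 10 = 27.
Step 3: U_X = R1 - n1(n1+1)/2 = 27 - 6*7/2 = 27 - 21 = 6.
       U_Y = n1*n2 - U_X = 48 - 6 = 42.
Step 4: No ties, so the exact null distribution of U (based on enumerating the C(14,6) = 3003 equally likely rank assignments) gives the two-sided p-value.
Step 5: p-value = 0.019980; compare to alpha = 0.1. reject H0.

U_X = 6, p = 0.019980, reject H0 at alpha = 0.1.


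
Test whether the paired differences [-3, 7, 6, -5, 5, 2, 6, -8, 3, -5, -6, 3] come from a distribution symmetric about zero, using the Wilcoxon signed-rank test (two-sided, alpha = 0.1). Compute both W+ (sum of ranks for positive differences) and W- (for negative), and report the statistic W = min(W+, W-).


Step 1: Drop any zero differences (none here) and take |d_i|.
|d| = [3, 7, 6, 5, 5, 2, 6, 8, 3, 5, 6, 3]
Step 2: Midrank |d_i| (ties get averaged ranks).
ranks: |3|->3, |7|->11, |6|->9, |5|->6, |5|->6, |2|->1, |6|->9, |8|->12, |3|->3, |5|->6, |6|->9, |3|->3
Step 3: Attach original signs; sum ranks with positive sign and with negative sign.
W+ = 11 + 9 + 6 + 1 + 9 + 3 + 3 = 42
W- = 3 + 6 + 12 + 6 + 9 = 36
(Check: W+ + W- = 78 should equal n(n+1)/2 = 78.)
Step 4: Test statistic W = min(W+, W-) = 36.
Step 5: Ties in |d|, so use the tie-corrected normal approximation.
        E[W] = n(n+1)/4 = 12*13/4 = 39.
        Tie groups: |d|=3 (t=3), |d|=5 (t=3), |d|=6 (t=3); sum(t^3 - t) = 72.
        Var[W] = n(n+1)(2n+1)/24 - sum(t^3-t)/48 = 3900/24 - 72/48 = 161.
        z = (W - E[W]) / sqrt(Var[W]) = (36 - 39) / 12.6886 = -0.2364.
        Two-sided p = 2*Phi(z) = 0.813097.
Step 6: alpha = 0.1. fail to reject H0.

W+ = 42, W- = 36, W = min = 36, p = 0.813097, fail to reject H0.


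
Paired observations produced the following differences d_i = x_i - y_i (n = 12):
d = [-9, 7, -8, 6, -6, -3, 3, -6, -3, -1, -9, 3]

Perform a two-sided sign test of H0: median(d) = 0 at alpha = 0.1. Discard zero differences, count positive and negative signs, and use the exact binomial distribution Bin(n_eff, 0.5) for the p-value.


Step 1: Discard zero differences. Original n = 12; n_eff = number of nonzero differences = 12.
Nonzero differences (with sign): -9, +7, -8, +6, -6, -3, +3, -6, -3, -1, -9, +3
Step 2: Count signs: positive = 4, negative = 8.
Step 3: Under H0: P(positive) = 0.5, so the number of positives S ~ Bin(12, 0.5).
Step 4: Two-sided exact p-value = sum of Bin(12,0.5) probabilities at or below the observed probability = 0.387695.
Step 5: alpha = 0.1. fail to reject H0.

n_eff = 12, pos = 4, neg = 8, p = 0.387695, fail to reject H0.


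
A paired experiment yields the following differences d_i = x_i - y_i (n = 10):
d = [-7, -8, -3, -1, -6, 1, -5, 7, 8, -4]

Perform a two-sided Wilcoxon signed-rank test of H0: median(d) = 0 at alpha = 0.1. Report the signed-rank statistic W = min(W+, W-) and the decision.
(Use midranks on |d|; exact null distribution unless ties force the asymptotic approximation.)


Step 1: Drop any zero differences (none here) and take |d_i|.
|d| = [7, 8, 3, 1, 6, 1, 5, 7, 8, 4]
Step 2: Midrank |d_i| (ties get averaged ranks).
ranks: |7|->7.5, |8|->9.5, |3|->3, |1|->1.5, |6|->6, |1|->1.5, |5|->5, |7|->7.5, |8|->9.5, |4|->4
Step 3: Attach original signs; sum ranks with positive sign and with negative sign.
W+ = 1.5 + 7.5 + 9.5 = 18.5
W- = 7.5 + 9.5 + 3 + 1.5 + 6 + 5 + 4 = 36.5
(Check: W+ + W- = 55 should equal n(n+1)/2 = 55.)
Step 4: Test statistic W = min(W+, W-) = 18.5.
Step 5: Ties in |d|, so use the tie-corrected normal approximation.
        E[W] = n(n+1)/4 = 10*11/4 = 27.5.
        Tie groups: |d|=1 (t=2), |d|=7 (t=2), |d|=8 (t=2); sum(t^3 - t) = 18.
        Var[W] = n(n+1)(2n+1)/24 - sum(t^3-t)/48 = 2310/24 - 18/48 = 95.875.
        z = (W - E[W]) / sqrt(Var[W]) = (18.5 - 27.5) / 9.7916 = -0.9192.
        Two-sided p = 2*Phi(z) = 0.358013.
Step 6: alpha = 0.1. fail to reject H0.

W+ = 18.5, W- = 36.5, W = min = 18.5, p = 0.358013, fail to reject H0.


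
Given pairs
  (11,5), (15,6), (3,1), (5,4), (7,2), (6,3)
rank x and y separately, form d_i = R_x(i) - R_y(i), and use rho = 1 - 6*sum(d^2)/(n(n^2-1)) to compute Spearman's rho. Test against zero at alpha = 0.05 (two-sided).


Step 1: Rank x and y separately (midranks; no ties here).
rank(x): 11->5, 15->6, 3->1, 5->2, 7->4, 6->3
rank(y): 5->5, 6->6, 1->1, 4->4, 2->2, 3->3
Step 2: d_i = R_x(i) - R_y(i); compute d_i^2.
  (5-5)^2=0, (6-6)^2=0, (1-1)^2=0, (2-4)^2=4, (4-2)^2=4, (3-3)^2=0
sum(d^2) = 8.
Step 3: rho = 1 - 6*8 / (6*(6^2 - 1)) = 1 - 48/210 = 0.771429.
Step 4: Under H0, t = rho * sqrt((n-2)/(1-rho^2)) = 2.4247 ~ t(4).
Step 5: Two-sided p-value from the t-distribution with 4 df = 0.072397.
Step 6: alpha = 0.05. fail to reject H0.

rho = 0.7714, p = 0.072397, fail to reject H0 at alpha = 0.05.


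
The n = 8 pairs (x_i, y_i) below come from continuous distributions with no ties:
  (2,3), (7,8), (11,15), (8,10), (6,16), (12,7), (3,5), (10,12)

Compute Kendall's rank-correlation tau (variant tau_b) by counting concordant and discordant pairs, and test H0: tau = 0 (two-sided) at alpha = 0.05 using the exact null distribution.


Step 1: Enumerate the 28 unordered pairs (i,j) with i<j and classify each by sign(x_j-x_i) * sign(y_j-y_i).
  (1,2):dx=+5,dy=+5->C; (1,3):dx=+9,dy=+12->C; (1,4):dx=+6,dy=+7->C; (1,5):dx=+4,dy=+13->C
  (1,6):dx=+10,dy=+4->C; (1,7):dx=+1,dy=+2->C; (1,8):dx=+8,dy=+9->C; (2,3):dx=+4,dy=+7->C
  (2,4):dx=+1,dy=+2->C; (2,5):dx=-1,dy=+8->D; (2,6):dx=+5,dy=-1->D; (2,7):dx=-4,dy=-3->C
  (2,8):dx=+3,dy=+4->C; (3,4):dx=-3,dy=-5->C; (3,5):dx=-5,dy=+1->D; (3,6):dx=+1,dy=-8->D
  (3,7):dx=-8,dy=-10->C; (3,8):dx=-1,dy=-3->C; (4,5):dx=-2,dy=+6->D; (4,6):dx=+4,dy=-3->D
  (4,7):dx=-5,dy=-5->C; (4,8):dx=+2,dy=+2->C; (5,6):dx=+6,dy=-9->D; (5,7):dx=-3,dy=-11->C
  (5,8):dx=+4,dy=-4->D; (6,7):dx=-9,dy=-2->C; (6,8):dx=-2,dy=+5->D; (7,8):dx=+7,dy=+7->C
Step 2: C = 19, D = 9, total pairs = 28.
Step 3: tau = (C - D)/(n(n-1)/2) = (19 - 9)/28 = 0.357143.
Step 4: Exact two-sided p-value (enumerate n! = 40320 permutations of y under H0): p = 0.275099.
Step 5: alpha = 0.05. fail to reject H0.

tau_b = 0.3571 (C=19, D=9), p = 0.275099, fail to reject H0.


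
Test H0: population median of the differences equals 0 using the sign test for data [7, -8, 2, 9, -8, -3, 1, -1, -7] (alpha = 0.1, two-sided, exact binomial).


Step 1: Discard zero differences. Original n = 9; n_eff = number of nonzero differences = 9.
Nonzero differences (with sign): +7, -8, +2, +9, -8, -3, +1, -1, -7
Step 2: Count signs: positive = 4, negative = 5.
Step 3: Under H0: P(positive) = 0.5, so the number of positives S ~ Bin(9, 0.5).
Step 4: Two-sided exact p-value = sum of Bin(9,0.5) probabilities at or below the observed probability = 1.000000.
Step 5: alpha = 0.1. fail to reject H0.

n_eff = 9, pos = 4, neg = 5, p = 1.000000, fail to reject H0.


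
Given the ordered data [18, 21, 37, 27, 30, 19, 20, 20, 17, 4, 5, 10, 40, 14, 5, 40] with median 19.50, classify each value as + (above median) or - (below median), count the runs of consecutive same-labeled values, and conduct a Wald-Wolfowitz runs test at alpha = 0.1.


Step 1: Compute median = 19.50; label A = above, B = below.
Labels in order: BAAAABAABBBBABBA  (n_A = 8, n_B = 8)
Step 2: Count runs R = 8.
Step 3: Under H0 (random ordering), E[R] = 2*n_A*n_B/(n_A+n_B) + 1 = 2*8*8/16 + 1 = 9.0000.
        Var[R] = 2*n_A*n_B*(2*n_A*n_B - n_A - n_B) / ((n_A+n_B)^2 * (n_A+n_B-1)) = 14336/3840 = 3.7333.
        SD[R] = 1.9322.
Step 4: Continuity-corrected z = (R + 0.5 - E[R]) / SD[R] = (8 + 0.5 - 9.0000) / 1.9322 = -0.2588.
Step 5: Two-sided p-value via normal approximation = 2*(1 - Phi(|z|)) = 0.795809.
Step 6: alpha = 0.1. fail to reject H0.

R = 8, z = -0.2588, p = 0.795809, fail to reject H0.


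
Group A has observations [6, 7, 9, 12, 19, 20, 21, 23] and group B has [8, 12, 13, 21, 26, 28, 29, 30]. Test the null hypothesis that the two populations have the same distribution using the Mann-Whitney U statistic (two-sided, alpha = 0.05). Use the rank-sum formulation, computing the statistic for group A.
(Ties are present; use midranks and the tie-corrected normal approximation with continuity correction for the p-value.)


Step 1: Combine and sort all 16 observations; assign midranks.
sorted (value, group): (6,X), (7,X), (8,Y), (9,X), (12,X), (12,Y), (13,Y), (19,X), (20,X), (21,X), (21,Y), (23,X), (26,Y), (28,Y), (29,Y), (30,Y)
ranks: 6->1, 7->2, 8->3, 9->4, 12->5.5, 12->5.5, 13->7, 19->8, 20->9, 21->10.5, 21->10.5, 23->12, 26->13, 28->14, 29->15, 30->16
Step 2: Rank sum for X: R1 = 1 + 2 + 4 + 5.5 + 8 + 9 + 10.5 + 12 = 52.
Step 3: U_X = R1 - n1(n1+1)/2 = 52 - 8*9/2 = 52 - 36 = 16.
       U_Y = n1*n2 - U_X = 64 - 16 = 48.
Step 4: Ties are present, so use the tie-corrected normal approximation (with continuity correction) for the p-value.
Step 5: p-value = 0.103054; compare to alpha = 0.05. fail to reject H0.

U_X = 16, p = 0.103054, fail to reject H0 at alpha = 0.05.


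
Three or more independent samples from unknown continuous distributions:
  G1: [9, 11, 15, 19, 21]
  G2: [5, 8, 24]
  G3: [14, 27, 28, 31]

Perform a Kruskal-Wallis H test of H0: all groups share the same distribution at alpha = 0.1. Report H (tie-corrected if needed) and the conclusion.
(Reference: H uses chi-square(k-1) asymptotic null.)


Step 1: Combine all N = 12 observations and assign midranks.
sorted (value, group, rank): (5,G2,1), (8,G2,2), (9,G1,3), (11,G1,4), (14,G3,5), (15,G1,6), (19,G1,7), (21,G1,8), (24,G2,9), (27,G3,10), (28,G3,11), (31,G3,12)
Step 2: Sum ranks within each group.
R_1 = 28 (n_1 = 5)
R_2 = 12 (n_2 = 3)
R_3 = 38 (n_3 = 4)
Step 3: H = 12/(N(N+1)) * sum(R_i^2/n_i) - 3(N+1)
     = 12/(12*13) * (28^2/5 + 12^2/3 + 38^2/4) - 3*13
     = 0.076923 * 565.8 - 39
     = 4.523077.
Step 4: No ties, so H is used without correction.
Step 5: Under H0, H ~ chi^2(2); p-value = 0.104190.
Step 6: alpha = 0.1. fail to reject H0.

H = 4.5231, df = 2, p = 0.104190, fail to reject H0.


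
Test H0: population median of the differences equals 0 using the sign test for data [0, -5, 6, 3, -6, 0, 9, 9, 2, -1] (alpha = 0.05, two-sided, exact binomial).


Step 1: Discard zero differences. Original n = 10; n_eff = number of nonzero differences = 8.
Nonzero differences (with sign): -5, +6, +3, -6, +9, +9, +2, -1
Step 2: Count signs: positive = 5, negative = 3.
Step 3: Under H0: P(positive) = 0.5, so the number of positives S ~ Bin(8, 0.5).
Step 4: Two-sided exact p-value = sum of Bin(8,0.5) probabilities at or below the observed probability = 0.726562.
Step 5: alpha = 0.05. fail to reject H0.

n_eff = 8, pos = 5, neg = 3, p = 0.726562, fail to reject H0.


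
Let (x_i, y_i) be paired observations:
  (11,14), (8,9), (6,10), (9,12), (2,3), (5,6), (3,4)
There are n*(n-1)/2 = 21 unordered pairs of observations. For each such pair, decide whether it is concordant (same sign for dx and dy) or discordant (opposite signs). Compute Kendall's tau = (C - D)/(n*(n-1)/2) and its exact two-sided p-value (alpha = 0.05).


Step 1: Enumerate the 21 unordered pairs (i,j) with i<j and classify each by sign(x_j-x_i) * sign(y_j-y_i).
  (1,2):dx=-3,dy=-5->C; (1,3):dx=-5,dy=-4->C; (1,4):dx=-2,dy=-2->C; (1,5):dx=-9,dy=-11->C
  (1,6):dx=-6,dy=-8->C; (1,7):dx=-8,dy=-10->C; (2,3):dx=-2,dy=+1->D; (2,4):dx=+1,dy=+3->C
  (2,5):dx=-6,dy=-6->C; (2,6):dx=-3,dy=-3->C; (2,7):dx=-5,dy=-5->C; (3,4):dx=+3,dy=+2->C
  (3,5):dx=-4,dy=-7->C; (3,6):dx=-1,dy=-4->C; (3,7):dx=-3,dy=-6->C; (4,5):dx=-7,dy=-9->C
  (4,6):dx=-4,dy=-6->C; (4,7):dx=-6,dy=-8->C; (5,6):dx=+3,dy=+3->C; (5,7):dx=+1,dy=+1->C
  (6,7):dx=-2,dy=-2->C
Step 2: C = 20, D = 1, total pairs = 21.
Step 3: tau = (C - D)/(n(n-1)/2) = (20 - 1)/21 = 0.904762.
Step 4: Exact two-sided p-value (enumerate n! = 5040 permutations of y under H0): p = 0.002778.
Step 5: alpha = 0.05. reject H0.

tau_b = 0.9048 (C=20, D=1), p = 0.002778, reject H0.


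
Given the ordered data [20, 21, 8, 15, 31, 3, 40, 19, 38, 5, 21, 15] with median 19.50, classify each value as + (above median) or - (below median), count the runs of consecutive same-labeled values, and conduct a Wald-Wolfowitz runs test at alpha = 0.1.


Step 1: Compute median = 19.50; label A = above, B = below.
Labels in order: AABBABABABAB  (n_A = 6, n_B = 6)
Step 2: Count runs R = 10.
Step 3: Under H0 (random ordering), E[R] = 2*n_A*n_B/(n_A+n_B) + 1 = 2*6*6/12 + 1 = 7.0000.
        Var[R] = 2*n_A*n_B*(2*n_A*n_B - n_A - n_B) / ((n_A+n_B)^2 * (n_A+n_B-1)) = 4320/1584 = 2.7273.
        SD[R] = 1.6514.
Step 4: Continuity-corrected z = (R - 0.5 - E[R]) / SD[R] = (10 - 0.5 - 7.0000) / 1.6514 = 1.5138.
Step 5: Two-sided p-value via normal approximation = 2*(1 - Phi(|z|)) = 0.130070.
Step 6: alpha = 0.1. fail to reject H0.

R = 10, z = 1.5138, p = 0.130070, fail to reject H0.


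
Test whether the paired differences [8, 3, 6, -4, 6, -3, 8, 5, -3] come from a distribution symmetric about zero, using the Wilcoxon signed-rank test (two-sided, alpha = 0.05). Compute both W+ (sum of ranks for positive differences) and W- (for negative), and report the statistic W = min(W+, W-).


Step 1: Drop any zero differences (none here) and take |d_i|.
|d| = [8, 3, 6, 4, 6, 3, 8, 5, 3]
Step 2: Midrank |d_i| (ties get averaged ranks).
ranks: |8|->8.5, |3|->2, |6|->6.5, |4|->4, |6|->6.5, |3|->2, |8|->8.5, |5|->5, |3|->2
Step 3: Attach original signs; sum ranks with positive sign and with negative sign.
W+ = 8.5 + 2 + 6.5 + 6.5 + 8.5 + 5 = 37
W- = 4 + 2 + 2 = 8
(Check: W+ + W- = 45 should equal n(n+1)/2 = 45.)
Step 4: Test statistic W = min(W+, W-) = 8.
Step 5: Ties in |d|, so use the tie-corrected normal approximation.
        E[W] = n(n+1)/4 = 9*10/4 = 22.5.
        Tie groups: |d|=3 (t=3), |d|=6 (t=2), |d|=8 (t=2); sum(t^3 - t) = 36.
        Var[W] = n(n+1)(2n+1)/24 - sum(t^3-t)/48 = 1710/24 - 36/48 = 70.5.
        z = (W - E[W]) / sqrt(Var[W]) = (8 - 22.5) / 8.3964 = -1.7269.
        Two-sided p = 2*Phi(z) = 0.084181.
Step 6: alpha = 0.05. fail to reject H0.

W+ = 37, W- = 8, W = min = 8, p = 0.084181, fail to reject H0.


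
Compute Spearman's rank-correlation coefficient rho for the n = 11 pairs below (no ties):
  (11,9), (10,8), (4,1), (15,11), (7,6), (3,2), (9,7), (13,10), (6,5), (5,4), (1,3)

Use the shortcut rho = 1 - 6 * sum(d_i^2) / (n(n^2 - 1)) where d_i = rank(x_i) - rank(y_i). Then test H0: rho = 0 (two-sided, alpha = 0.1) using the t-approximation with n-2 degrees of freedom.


Step 1: Rank x and y separately (midranks; no ties here).
rank(x): 11->9, 10->8, 4->3, 15->11, 7->6, 3->2, 9->7, 13->10, 6->5, 5->4, 1->1
rank(y): 9->9, 8->8, 1->1, 11->11, 6->6, 2->2, 7->7, 10->10, 5->5, 4->4, 3->3
Step 2: d_i = R_x(i) - R_y(i); compute d_i^2.
  (9-9)^2=0, (8-8)^2=0, (3-1)^2=4, (11-11)^2=0, (6-6)^2=0, (2-2)^2=0, (7-7)^2=0, (10-10)^2=0, (5-5)^2=0, (4-4)^2=0, (1-3)^2=4
sum(d^2) = 8.
Step 3: rho = 1 - 6*8 / (11*(11^2 - 1)) = 1 - 48/1320 = 0.963636.
Step 4: Under H0, t = rho * sqrt((n-2)/(1-rho^2)) = 10.8186 ~ t(9).
Step 5: Two-sided p-value from the t-distribution with 9 df = 0.000002.
Step 6: alpha = 0.1. reject H0.

rho = 0.9636, p = 0.000002, reject H0 at alpha = 0.1.


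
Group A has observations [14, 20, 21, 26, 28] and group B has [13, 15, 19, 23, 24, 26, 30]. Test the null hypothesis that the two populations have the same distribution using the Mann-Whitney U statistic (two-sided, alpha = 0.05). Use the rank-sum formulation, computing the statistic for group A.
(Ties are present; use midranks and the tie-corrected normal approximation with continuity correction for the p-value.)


Step 1: Combine and sort all 12 observations; assign midranks.
sorted (value, group): (13,Y), (14,X), (15,Y), (19,Y), (20,X), (21,X), (23,Y), (24,Y), (26,X), (26,Y), (28,X), (30,Y)
ranks: 13->1, 14->2, 15->3, 19->4, 20->5, 21->6, 23->7, 24->8, 26->9.5, 26->9.5, 28->11, 30->12
Step 2: Rank sum for X: R1 = 2 + 5 + 6 + 9.5 + 11 = 33.5.
Step 3: U_X = R1 - n1(n1+1)/2 = 33.5 - 5*6/2 = 33.5 - 15 = 18.5.
       U_Y = n1*n2 - U_X = 35 - 18.5 = 16.5.
Step 4: Ties are present, so use the tie-corrected normal approximation (with continuity correction) for the p-value.
Step 5: p-value = 0.935170; compare to alpha = 0.05. fail to reject H0.

U_X = 18.5, p = 0.935170, fail to reject H0 at alpha = 0.05.


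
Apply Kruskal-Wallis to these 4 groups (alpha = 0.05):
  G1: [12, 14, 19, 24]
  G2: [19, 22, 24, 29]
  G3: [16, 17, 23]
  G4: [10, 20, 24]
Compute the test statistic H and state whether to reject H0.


Step 1: Combine all N = 14 observations and assign midranks.
sorted (value, group, rank): (10,G4,1), (12,G1,2), (14,G1,3), (16,G3,4), (17,G3,5), (19,G1,6.5), (19,G2,6.5), (20,G4,8), (22,G2,9), (23,G3,10), (24,G1,12), (24,G2,12), (24,G4,12), (29,G2,14)
Step 2: Sum ranks within each group.
R_1 = 23.5 (n_1 = 4)
R_2 = 41.5 (n_2 = 4)
R_3 = 19 (n_3 = 3)
R_4 = 21 (n_4 = 3)
Step 3: H = 12/(N(N+1)) * sum(R_i^2/n_i) - 3(N+1)
     = 12/(14*15) * (23.5^2/4 + 41.5^2/4 + 19^2/3 + 21^2/3) - 3*15
     = 0.057143 * 835.958 - 45
     = 2.769048.
Step 4: Ties present; correction factor C = 1 - 30/(14^3 - 14) = 0.989011. Corrected H = 2.769048 / 0.989011 = 2.799815.
Step 5: Under H0, H ~ chi^2(3); p-value = 0.423530.
Step 6: alpha = 0.05. fail to reject H0.

H = 2.7998, df = 3, p = 0.423530, fail to reject H0.


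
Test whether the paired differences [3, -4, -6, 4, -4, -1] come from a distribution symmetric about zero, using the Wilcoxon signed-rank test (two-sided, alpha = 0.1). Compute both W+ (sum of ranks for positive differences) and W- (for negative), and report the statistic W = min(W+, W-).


Step 1: Drop any zero differences (none here) and take |d_i|.
|d| = [3, 4, 6, 4, 4, 1]
Step 2: Midrank |d_i| (ties get averaged ranks).
ranks: |3|->2, |4|->4, |6|->6, |4|->4, |4|->4, |1|->1
Step 3: Attach original signs; sum ranks with positive sign and with negative sign.
W+ = 2 + 4 = 6
W- = 4 + 6 + 4 + 1 = 15
(Check: W+ + W- = 21 should equal n(n+1)/2 = 21.)
Step 4: Test statistic W = min(W+, W-) = 6.
Step 5: Ties in |d|, so use the tie-corrected normal approximation.
        E[W] = n(n+1)/4 = 6*7/4 = 10.5.
        Tie groups: |d|=4 (t=3); sum(t^3 - t) = 24.
        Var[W] = n(n+1)(2n+1)/24 - sum(t^3-t)/48 = 546/24 - 24/48 = 22.25.
        z = (W - E[W]) / sqrt(Var[W]) = (6 - 10.5) / 4.7170 = -0.9540.
        Two-sided p = 2*Phi(z) = 0.340085.
Step 6: alpha = 0.1. fail to reject H0.

W+ = 6, W- = 15, W = min = 6, p = 0.340085, fail to reject H0.


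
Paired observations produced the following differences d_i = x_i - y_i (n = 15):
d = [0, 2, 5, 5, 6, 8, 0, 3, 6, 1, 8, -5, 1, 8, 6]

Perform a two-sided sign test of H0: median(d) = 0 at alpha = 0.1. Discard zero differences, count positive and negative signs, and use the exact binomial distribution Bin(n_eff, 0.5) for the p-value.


Step 1: Discard zero differences. Original n = 15; n_eff = number of nonzero differences = 13.
Nonzero differences (with sign): +2, +5, +5, +6, +8, +3, +6, +1, +8, -5, +1, +8, +6
Step 2: Count signs: positive = 12, negative = 1.
Step 3: Under H0: P(positive) = 0.5, so the number of positives S ~ Bin(13, 0.5).
Step 4: Two-sided exact p-value = sum of Bin(13,0.5) probabilities at or below the observed probability = 0.003418.
Step 5: alpha = 0.1. reject H0.

n_eff = 13, pos = 12, neg = 1, p = 0.003418, reject H0.


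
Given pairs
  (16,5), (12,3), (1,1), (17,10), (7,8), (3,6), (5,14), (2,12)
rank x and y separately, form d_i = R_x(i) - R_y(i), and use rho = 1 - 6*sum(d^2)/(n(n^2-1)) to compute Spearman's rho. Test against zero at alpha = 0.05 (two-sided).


Step 1: Rank x and y separately (midranks; no ties here).
rank(x): 16->7, 12->6, 1->1, 17->8, 7->5, 3->3, 5->4, 2->2
rank(y): 5->3, 3->2, 1->1, 10->6, 8->5, 6->4, 14->8, 12->7
Step 2: d_i = R_x(i) - R_y(i); compute d_i^2.
  (7-3)^2=16, (6-2)^2=16, (1-1)^2=0, (8-6)^2=4, (5-5)^2=0, (3-4)^2=1, (4-8)^2=16, (2-7)^2=25
sum(d^2) = 78.
Step 3: rho = 1 - 6*78 / (8*(8^2 - 1)) = 1 - 468/504 = 0.071429.
Step 4: Under H0, t = rho * sqrt((n-2)/(1-rho^2)) = 0.1754 ~ t(6).
Step 5: Two-sided p-value from the t-distribution with 6 df = 0.866526.
Step 6: alpha = 0.05. fail to reject H0.

rho = 0.0714, p = 0.866526, fail to reject H0 at alpha = 0.05.


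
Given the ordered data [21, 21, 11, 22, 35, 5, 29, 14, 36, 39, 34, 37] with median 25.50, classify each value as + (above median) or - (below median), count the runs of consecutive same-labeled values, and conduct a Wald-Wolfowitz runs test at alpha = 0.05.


Step 1: Compute median = 25.50; label A = above, B = below.
Labels in order: BBBBABABAAAA  (n_A = 6, n_B = 6)
Step 2: Count runs R = 6.
Step 3: Under H0 (random ordering), E[R] = 2*n_A*n_B/(n_A+n_B) + 1 = 2*6*6/12 + 1 = 7.0000.
        Var[R] = 2*n_A*n_B*(2*n_A*n_B - n_A - n_B) / ((n_A+n_B)^2 * (n_A+n_B-1)) = 4320/1584 = 2.7273.
        SD[R] = 1.6514.
Step 4: Continuity-corrected z = (R + 0.5 - E[R]) / SD[R] = (6 + 0.5 - 7.0000) / 1.6514 = -0.3028.
Step 5: Two-sided p-value via normal approximation = 2*(1 - Phi(|z|)) = 0.762069.
Step 6: alpha = 0.05. fail to reject H0.

R = 6, z = -0.3028, p = 0.762069, fail to reject H0.


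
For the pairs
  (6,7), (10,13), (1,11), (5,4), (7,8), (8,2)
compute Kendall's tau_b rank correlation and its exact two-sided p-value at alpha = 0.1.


Step 1: Enumerate the 15 unordered pairs (i,j) with i<j and classify each by sign(x_j-x_i) * sign(y_j-y_i).
  (1,2):dx=+4,dy=+6->C; (1,3):dx=-5,dy=+4->D; (1,4):dx=-1,dy=-3->C; (1,5):dx=+1,dy=+1->C
  (1,6):dx=+2,dy=-5->D; (2,3):dx=-9,dy=-2->C; (2,4):dx=-5,dy=-9->C; (2,5):dx=-3,dy=-5->C
  (2,6):dx=-2,dy=-11->C; (3,4):dx=+4,dy=-7->D; (3,5):dx=+6,dy=-3->D; (3,6):dx=+7,dy=-9->D
  (4,5):dx=+2,dy=+4->C; (4,6):dx=+3,dy=-2->D; (5,6):dx=+1,dy=-6->D
Step 2: C = 8, D = 7, total pairs = 15.
Step 3: tau = (C - D)/(n(n-1)/2) = (8 - 7)/15 = 0.066667.
Step 4: Exact two-sided p-value (enumerate n! = 720 permutations of y under H0): p = 1.000000.
Step 5: alpha = 0.1. fail to reject H0.

tau_b = 0.0667 (C=8, D=7), p = 1.000000, fail to reject H0.


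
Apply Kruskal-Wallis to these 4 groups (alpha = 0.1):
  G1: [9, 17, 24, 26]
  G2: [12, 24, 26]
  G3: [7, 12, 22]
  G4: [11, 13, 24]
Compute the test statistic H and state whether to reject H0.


Step 1: Combine all N = 13 observations and assign midranks.
sorted (value, group, rank): (7,G3,1), (9,G1,2), (11,G4,3), (12,G2,4.5), (12,G3,4.5), (13,G4,6), (17,G1,7), (22,G3,8), (24,G1,10), (24,G2,10), (24,G4,10), (26,G1,12.5), (26,G2,12.5)
Step 2: Sum ranks within each group.
R_1 = 31.5 (n_1 = 4)
R_2 = 27 (n_2 = 3)
R_3 = 13.5 (n_3 = 3)
R_4 = 19 (n_4 = 3)
Step 3: H = 12/(N(N+1)) * sum(R_i^2/n_i) - 3(N+1)
     = 12/(13*14) * (31.5^2/4 + 27^2/3 + 13.5^2/3 + 19^2/3) - 3*14
     = 0.065934 * 672.146 - 42
     = 2.317308.
Step 4: Ties present; correction factor C = 1 - 36/(13^3 - 13) = 0.983516. Corrected H = 2.317308 / 0.983516 = 2.356145.
Step 5: Under H0, H ~ chi^2(3); p-value = 0.501850.
Step 6: alpha = 0.1. fail to reject H0.

H = 2.3561, df = 3, p = 0.501850, fail to reject H0.


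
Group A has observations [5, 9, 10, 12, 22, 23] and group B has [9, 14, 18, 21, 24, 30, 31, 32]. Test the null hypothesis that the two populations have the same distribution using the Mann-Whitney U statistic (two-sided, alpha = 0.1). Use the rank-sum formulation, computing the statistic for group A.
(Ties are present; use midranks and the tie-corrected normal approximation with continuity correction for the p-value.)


Step 1: Combine and sort all 14 observations; assign midranks.
sorted (value, group): (5,X), (9,X), (9,Y), (10,X), (12,X), (14,Y), (18,Y), (21,Y), (22,X), (23,X), (24,Y), (30,Y), (31,Y), (32,Y)
ranks: 5->1, 9->2.5, 9->2.5, 10->4, 12->5, 14->6, 18->7, 21->8, 22->9, 23->10, 24->11, 30->12, 31->13, 32->14
Step 2: Rank sum for X: R1 = 1 + 2.5 + 4 + 5 + 9 + 10 = 31.5.
Step 3: U_X = R1 - n1(n1+1)/2 = 31.5 - 6*7/2 = 31.5 - 21 = 10.5.
       U_Y = n1*n2 - U_X = 48 - 10.5 = 37.5.
Step 4: Ties are present, so use the tie-corrected normal approximation (with continuity correction) for the p-value.
Step 5: p-value = 0.092930; compare to alpha = 0.1. reject H0.

U_X = 10.5, p = 0.092930, reject H0 at alpha = 0.1.


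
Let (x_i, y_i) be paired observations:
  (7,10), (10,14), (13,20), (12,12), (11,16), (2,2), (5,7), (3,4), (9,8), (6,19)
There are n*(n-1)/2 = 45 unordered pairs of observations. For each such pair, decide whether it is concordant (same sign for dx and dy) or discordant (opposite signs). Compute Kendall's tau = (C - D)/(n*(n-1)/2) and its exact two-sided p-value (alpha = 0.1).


Step 1: Enumerate the 45 unordered pairs (i,j) with i<j and classify each by sign(x_j-x_i) * sign(y_j-y_i).
  (1,2):dx=+3,dy=+4->C; (1,3):dx=+6,dy=+10->C; (1,4):dx=+5,dy=+2->C; (1,5):dx=+4,dy=+6->C
  (1,6):dx=-5,dy=-8->C; (1,7):dx=-2,dy=-3->C; (1,8):dx=-4,dy=-6->C; (1,9):dx=+2,dy=-2->D
  (1,10):dx=-1,dy=+9->D; (2,3):dx=+3,dy=+6->C; (2,4):dx=+2,dy=-2->D; (2,5):dx=+1,dy=+2->C
  (2,6):dx=-8,dy=-12->C; (2,7):dx=-5,dy=-7->C; (2,8):dx=-7,dy=-10->C; (2,9):dx=-1,dy=-6->C
  (2,10):dx=-4,dy=+5->D; (3,4):dx=-1,dy=-8->C; (3,5):dx=-2,dy=-4->C; (3,6):dx=-11,dy=-18->C
  (3,7):dx=-8,dy=-13->C; (3,8):dx=-10,dy=-16->C; (3,9):dx=-4,dy=-12->C; (3,10):dx=-7,dy=-1->C
  (4,5):dx=-1,dy=+4->D; (4,6):dx=-10,dy=-10->C; (4,7):dx=-7,dy=-5->C; (4,8):dx=-9,dy=-8->C
  (4,9):dx=-3,dy=-4->C; (4,10):dx=-6,dy=+7->D; (5,6):dx=-9,dy=-14->C; (5,7):dx=-6,dy=-9->C
  (5,8):dx=-8,dy=-12->C; (5,9):dx=-2,dy=-8->C; (5,10):dx=-5,dy=+3->D; (6,7):dx=+3,dy=+5->C
  (6,8):dx=+1,dy=+2->C; (6,9):dx=+7,dy=+6->C; (6,10):dx=+4,dy=+17->C; (7,8):dx=-2,dy=-3->C
  (7,9):dx=+4,dy=+1->C; (7,10):dx=+1,dy=+12->C; (8,9):dx=+6,dy=+4->C; (8,10):dx=+3,dy=+15->C
  (9,10):dx=-3,dy=+11->D
Step 2: C = 37, D = 8, total pairs = 45.
Step 3: tau = (C - D)/(n(n-1)/2) = (37 - 8)/45 = 0.644444.
Step 4: Exact two-sided p-value (enumerate n! = 3628800 permutations of y under H0): p = 0.009148.
Step 5: alpha = 0.1. reject H0.

tau_b = 0.6444 (C=37, D=8), p = 0.009148, reject H0.


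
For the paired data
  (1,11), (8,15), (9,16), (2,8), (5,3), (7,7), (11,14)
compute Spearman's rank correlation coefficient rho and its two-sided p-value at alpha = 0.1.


Step 1: Rank x and y separately (midranks; no ties here).
rank(x): 1->1, 8->5, 9->6, 2->2, 5->3, 7->4, 11->7
rank(y): 11->4, 15->6, 16->7, 8->3, 3->1, 7->2, 14->5
Step 2: d_i = R_x(i) - R_y(i); compute d_i^2.
  (1-4)^2=9, (5-6)^2=1, (6-7)^2=1, (2-3)^2=1, (3-1)^2=4, (4-2)^2=4, (7-5)^2=4
sum(d^2) = 24.
Step 3: rho = 1 - 6*24 / (7*(7^2 - 1)) = 1 - 144/336 = 0.571429.
Step 4: Under H0, t = rho * sqrt((n-2)/(1-rho^2)) = 1.5570 ~ t(5).
Step 5: Two-sided p-value from the t-distribution with 5 df = 0.180202.
Step 6: alpha = 0.1. fail to reject H0.

rho = 0.5714, p = 0.180202, fail to reject H0 at alpha = 0.1.


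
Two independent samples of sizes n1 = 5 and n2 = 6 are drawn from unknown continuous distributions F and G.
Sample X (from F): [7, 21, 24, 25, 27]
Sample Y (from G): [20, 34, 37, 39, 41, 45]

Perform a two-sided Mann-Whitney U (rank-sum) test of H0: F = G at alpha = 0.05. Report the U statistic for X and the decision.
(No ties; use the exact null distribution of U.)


Step 1: Combine and sort all 11 observations; assign midranks.
sorted (value, group): (7,X), (20,Y), (21,X), (24,X), (25,X), (27,X), (34,Y), (37,Y), (39,Y), (41,Y), (45,Y)
ranks: 7->1, 20->2, 21->3, 24->4, 25->5, 27->6, 34->7, 37->8, 39->9, 41->10, 45->11
Step 2: Rank sum for X: R1 = 1 + 3 + 4 + 5 + 6 = 19.
Step 3: U_X = R1 - n1(n1+1)/2 = 19 - 5*6/2 = 19 - 15 = 4.
       U_Y = n1*n2 - U_X = 30 - 4 = 26.
Step 4: No ties, so the exact null distribution of U (based on enumerating the C(11,5) = 462 equally likely rank assignments) gives the two-sided p-value.
Step 5: p-value = 0.051948; compare to alpha = 0.05. fail to reject H0.

U_X = 4, p = 0.051948, fail to reject H0 at alpha = 0.05.


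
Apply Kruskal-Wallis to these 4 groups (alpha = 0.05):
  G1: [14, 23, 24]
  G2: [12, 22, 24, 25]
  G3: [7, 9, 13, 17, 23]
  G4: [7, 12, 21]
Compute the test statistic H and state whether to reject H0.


Step 1: Combine all N = 15 observations and assign midranks.
sorted (value, group, rank): (7,G3,1.5), (7,G4,1.5), (9,G3,3), (12,G2,4.5), (12,G4,4.5), (13,G3,6), (14,G1,7), (17,G3,8), (21,G4,9), (22,G2,10), (23,G1,11.5), (23,G3,11.5), (24,G1,13.5), (24,G2,13.5), (25,G2,15)
Step 2: Sum ranks within each group.
R_1 = 32 (n_1 = 3)
R_2 = 43 (n_2 = 4)
R_3 = 30 (n_3 = 5)
R_4 = 15 (n_4 = 3)
Step 3: H = 12/(N(N+1)) * sum(R_i^2/n_i) - 3(N+1)
     = 12/(15*16) * (32^2/3 + 43^2/4 + 30^2/5 + 15^2/3) - 3*16
     = 0.050000 * 1058.58 - 48
     = 4.929167.
Step 4: Ties present; correction factor C = 1 - 24/(15^3 - 15) = 0.992857. Corrected H = 4.929167 / 0.992857 = 4.964628.
Step 5: Under H0, H ~ chi^2(3); p-value = 0.174406.
Step 6: alpha = 0.05. fail to reject H0.

H = 4.9646, df = 3, p = 0.174406, fail to reject H0.


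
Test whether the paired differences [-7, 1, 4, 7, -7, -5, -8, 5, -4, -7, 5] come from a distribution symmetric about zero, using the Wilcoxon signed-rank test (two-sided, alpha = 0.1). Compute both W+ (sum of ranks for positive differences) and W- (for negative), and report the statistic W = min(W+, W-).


Step 1: Drop any zero differences (none here) and take |d_i|.
|d| = [7, 1, 4, 7, 7, 5, 8, 5, 4, 7, 5]
Step 2: Midrank |d_i| (ties get averaged ranks).
ranks: |7|->8.5, |1|->1, |4|->2.5, |7|->8.5, |7|->8.5, |5|->5, |8|->11, |5|->5, |4|->2.5, |7|->8.5, |5|->5
Step 3: Attach original signs; sum ranks with positive sign and with negative sign.
W+ = 1 + 2.5 + 8.5 + 5 + 5 = 22
W- = 8.5 + 8.5 + 5 + 11 + 2.5 + 8.5 = 44
(Check: W+ + W- = 66 should equal n(n+1)/2 = 66.)
Step 4: Test statistic W = min(W+, W-) = 22.
Step 5: Ties in |d|, so use the tie-corrected normal approximation.
        E[W] = n(n+1)/4 = 11*12/4 = 33.
        Tie groups: |d|=4 (t=2), |d|=5 (t=3), |d|=7 (t=4); sum(t^3 - t) = 90.
        Var[W] = n(n+1)(2n+1)/24 - sum(t^3-t)/48 = 3036/24 - 90/48 = 124.625.
        z = (W - E[W]) / sqrt(Var[W]) = (22 - 33) / 11.1636 = -0.9853.
        Two-sided p = 2*Phi(z) = 0.324453.
Step 6: alpha = 0.1. fail to reject H0.

W+ = 22, W- = 44, W = min = 22, p = 0.324453, fail to reject H0.


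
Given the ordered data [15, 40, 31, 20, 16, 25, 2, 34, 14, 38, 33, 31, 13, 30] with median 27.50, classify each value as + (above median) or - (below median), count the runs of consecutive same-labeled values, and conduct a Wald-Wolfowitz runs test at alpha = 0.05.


Step 1: Compute median = 27.50; label A = above, B = below.
Labels in order: BAABBBBABAAABA  (n_A = 7, n_B = 7)
Step 2: Count runs R = 8.
Step 3: Under H0 (random ordering), E[R] = 2*n_A*n_B/(n_A+n_B) + 1 = 2*7*7/14 + 1 = 8.0000.
        Var[R] = 2*n_A*n_B*(2*n_A*n_B - n_A - n_B) / ((n_A+n_B)^2 * (n_A+n_B-1)) = 8232/2548 = 3.2308.
        SD[R] = 1.7974.
Step 4: R = E[R], so z = 0 with no continuity correction.
Step 5: Two-sided p-value via normal approximation = 2*(1 - Phi(|z|)) = 1.000000.
Step 6: alpha = 0.05. fail to reject H0.

R = 8, z = 0.0000, p = 1.000000, fail to reject H0.


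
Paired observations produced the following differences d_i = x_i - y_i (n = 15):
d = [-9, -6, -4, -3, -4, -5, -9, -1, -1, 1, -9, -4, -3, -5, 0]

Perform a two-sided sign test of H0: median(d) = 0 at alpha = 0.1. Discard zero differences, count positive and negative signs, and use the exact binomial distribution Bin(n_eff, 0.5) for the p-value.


Step 1: Discard zero differences. Original n = 15; n_eff = number of nonzero differences = 14.
Nonzero differences (with sign): -9, -6, -4, -3, -4, -5, -9, -1, -1, +1, -9, -4, -3, -5
Step 2: Count signs: positive = 1, negative = 13.
Step 3: Under H0: P(positive) = 0.5, so the number of positives S ~ Bin(14, 0.5).
Step 4: Two-sided exact p-value = sum of Bin(14,0.5) probabilities at or below the observed probability = 0.001831.
Step 5: alpha = 0.1. reject H0.

n_eff = 14, pos = 1, neg = 13, p = 0.001831, reject H0.
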